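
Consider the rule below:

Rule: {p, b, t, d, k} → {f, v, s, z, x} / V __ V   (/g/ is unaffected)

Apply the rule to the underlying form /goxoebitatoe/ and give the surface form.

goxoevisasoe

/b/ is a stop between vowels /e/ and /i/, so it spirantizes to the fricative [v].
/t/ is a stop between vowels /i/ and /a/, so it spirantizes to the fricative [s].
/t/ is a stop between vowels /a/ and /o/, so it spirantizes to the fricative [s].
Surface form: [goxoevisasoe].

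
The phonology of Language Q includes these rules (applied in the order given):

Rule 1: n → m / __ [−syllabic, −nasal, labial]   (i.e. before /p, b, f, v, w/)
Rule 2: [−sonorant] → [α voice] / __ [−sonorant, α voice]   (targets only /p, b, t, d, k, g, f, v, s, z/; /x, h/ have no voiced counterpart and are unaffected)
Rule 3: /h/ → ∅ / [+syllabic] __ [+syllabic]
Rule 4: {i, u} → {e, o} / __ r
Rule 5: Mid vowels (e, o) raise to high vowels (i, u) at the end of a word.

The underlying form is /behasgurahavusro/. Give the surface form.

beazgoraavusru

Rule 1 (nasal place assimilation): no segment meets the environment; /behasgurahavusro/ is unchanged.
Rule 2 (regressive voicing assimilation): /s/ precedes the voiced obstruent /g/, so it voices to [z] by assimilation. /behasgurahavusro/ → behazgurahavusro.
Rule 3 (intervocalic h-deletion): /h/ occurs between vowels /e/ and /a/, so it deletes. /h/ occurs between vowels /a/ and /a/, so it deletes. /behazgurahavusro/ → beazguraavusro.
Rule 4 (pre-rhotic lowering): /u/ is a high vowel immediately before /r/, so it lowers to [o]. /beazguraavusro/ → beazgoraavusro.
Rule 5 (final vowel raising): /o/ is a mid vowel in word-final position, so it raises to [u]. /beazgoraavusro/ → beazgoraavusru.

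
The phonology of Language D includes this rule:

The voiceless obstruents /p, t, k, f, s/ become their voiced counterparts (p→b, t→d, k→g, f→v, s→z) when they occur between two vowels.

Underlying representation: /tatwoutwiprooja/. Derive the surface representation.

tatwoutwiprooja

No segment of /tatwoutwiprooja/ meets the structural description of the rule, so the form surfaces unchanged.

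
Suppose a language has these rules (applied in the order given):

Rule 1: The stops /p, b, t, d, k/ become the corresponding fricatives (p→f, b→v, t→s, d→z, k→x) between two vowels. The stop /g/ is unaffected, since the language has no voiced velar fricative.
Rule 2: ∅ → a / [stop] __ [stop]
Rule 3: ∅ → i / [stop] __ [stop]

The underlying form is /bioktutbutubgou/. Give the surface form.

biokatutabusubagou

Rule 1 (intervocalic spirantization): /t/ is a stop between vowels /u/ and /u/, so it spirantizes to the fricative [s]. /bioktutbutubgou/ → bioktutbusubgou.
Rule 2 (stop-cluster a-epenthesis): /k/ and /t/ form a stop–stop cluster, so [a] is inserted between them. /t/ and /b/ form a stop–stop cluster, so [a] is inserted between them. /b/ and /g/ form a stop–stop cluster, so [a] is inserted between them. /bioktutbusubgou/ → biokatutabusubagou.
Rule 3 (stop-cluster i-epenthesis): no segment meets the environment; /biokatutabusubagou/ is unchanged.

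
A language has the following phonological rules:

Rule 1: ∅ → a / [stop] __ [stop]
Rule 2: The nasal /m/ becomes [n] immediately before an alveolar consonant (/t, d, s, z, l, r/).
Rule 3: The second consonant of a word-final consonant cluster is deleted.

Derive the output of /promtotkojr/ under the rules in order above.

prontotakoj

Rule 1 (stop-cluster a-epenthesis): /t/ and /k/ form a stop–stop cluster, so [a] is inserted between them. /promtotkojr/ → promtotakojr.
Rule 2 (nasal place assimilation): /m/ precedes the alveolar consonant /t/, so it assimilates in place to [n]. /promtotakojr/ → prontotakojr.
Rule 3 (final cluster simplification): /r/ is the second consonant of a word-final cluster /jr/, so it deletes. /prontotakojr/ → prontotakoj.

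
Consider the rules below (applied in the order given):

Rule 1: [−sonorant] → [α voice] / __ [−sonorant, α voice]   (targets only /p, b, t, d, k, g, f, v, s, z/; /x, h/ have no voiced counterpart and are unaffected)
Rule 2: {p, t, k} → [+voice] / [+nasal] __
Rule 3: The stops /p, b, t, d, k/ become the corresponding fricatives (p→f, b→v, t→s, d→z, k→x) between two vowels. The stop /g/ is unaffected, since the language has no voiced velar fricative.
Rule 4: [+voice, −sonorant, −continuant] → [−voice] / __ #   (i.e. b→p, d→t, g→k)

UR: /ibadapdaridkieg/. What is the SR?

ivazabdaritkiek

Rule 1 (regressive voicing assimilation): /p/ precedes the voiced obstruent /d/, so it voices to [b] by assimilation. /d/ precedes the voiceless obstruent /k/, so it devoices to [t] by assimilation. /ibadapdaridkieg/ → ibadabdaritkieg.
Rule 2 (post-nasal voicing): no segment meets the environment; /ibadabdaritkieg/ is unchanged.
Rule 3 (intervocalic spirantization): /b/ is a stop between vowels /i/ and /a/, so it spirantizes to the fricative [v]. /d/ is a stop between vowels /a/ and /a/, so it spirantizes to the fricative [z]. /ibadabdaritkieg/ → ivazabdaritkieg.
Rule 4 (final devoicing): /g/ is a voiced stop in word-final position, so it devoices to [k]. /ivazabdaritkieg/ → ivazabdaritkiek.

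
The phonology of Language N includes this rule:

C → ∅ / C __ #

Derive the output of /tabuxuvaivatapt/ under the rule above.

tabuxuvaivatap

/t/ is the second consonant of a word-final cluster /pt/, so it deletes.
Surface form: [tabuxuvaivatap].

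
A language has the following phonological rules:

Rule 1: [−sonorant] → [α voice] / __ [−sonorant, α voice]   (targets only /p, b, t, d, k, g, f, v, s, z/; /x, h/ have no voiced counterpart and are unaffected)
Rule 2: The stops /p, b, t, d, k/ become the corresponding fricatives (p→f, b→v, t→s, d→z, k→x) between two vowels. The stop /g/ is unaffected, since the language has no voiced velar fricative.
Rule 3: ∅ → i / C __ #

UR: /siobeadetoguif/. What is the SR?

sioveazesoguifi

Rule 1 (regressive voicing assimilation): no segment meets the environment; /siobeadetoguif/ is unchanged.
Rule 2 (intervocalic spirantization): /b/ is a stop between vowels /o/ and /e/, so it spirantizes to the fricative [v]. /d/ is a stop between vowels /a/ and /e/, so it spirantizes to the fricative [z]. /t/ is a stop between vowels /e/ and /o/, so it spirantizes to the fricative [s]. /siobeadetoguif/ → sioveazesoguif.
Rule 3 (final i-epenthesis): the form ends in the consonant /f/, so [i] is inserted word-finally. /sioveazesoguif/ → sioveazesoguifi.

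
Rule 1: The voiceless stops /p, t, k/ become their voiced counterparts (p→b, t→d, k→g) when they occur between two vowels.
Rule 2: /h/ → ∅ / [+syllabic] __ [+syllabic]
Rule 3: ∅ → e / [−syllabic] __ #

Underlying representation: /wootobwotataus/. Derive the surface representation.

woodobwodadause

Rule 1 (intervocalic voicing): /t/ is a voiceless stop between vowels /o/ and /o/, so it voices to [d]. /t/ is a voiceless stop between vowels /o/ and /a/, so it voices to [d]. /t/ is a voiceless stop between vowels /a/ and /a/, so it voices to [d]. /wootobwotataus/ → woodobwodadaus.
Rule 2 (intervocalic h-deletion): no segment meets the environment; /woodobwodadaus/ is unchanged.
Rule 3 (final e-epenthesis): the form ends in the consonant /s/, so [e] is inserted word-finally. /woodobwodadaus/ → woodobwodadause.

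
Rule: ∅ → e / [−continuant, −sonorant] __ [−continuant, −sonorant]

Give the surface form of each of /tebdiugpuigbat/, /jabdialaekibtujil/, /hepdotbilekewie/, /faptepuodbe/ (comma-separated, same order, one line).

tebediugepuigebat, jabedialaekibetujil, hepedotebilekewie, fapetepuodebe

/tebdiugpuigbat/: /b/ and /d/ form a stop–stop cluster, so [e] is inserted between them. /g/ and /p/ form a stop–stop cluster, so [e] is inserted between them. /g/ and /b/ form a stop–stop cluster, so [e] is inserted between them. → [tebediugepuigebat].
/jabdialaekibtujil/: /b/ and /d/ form a stop–stop cluster, so [e] is inserted between them. /b/ and /t/ form a stop–stop cluster, so [e] is inserted between them. → [jabedialaekibetujil].
/hepdotbilekewie/: /p/ and /d/ form a stop–stop cluster, so [e] is inserted between them. /t/ and /b/ form a stop–stop cluster, so [e] is inserted between them. → [hepedotebilekewie].
/faptepuodbe/: /p/ and /t/ form a stop–stop cluster, so [e] is inserted between them. /d/ and /b/ form a stop–stop cluster, so [e] is inserted between them. → [fapetepuodebe].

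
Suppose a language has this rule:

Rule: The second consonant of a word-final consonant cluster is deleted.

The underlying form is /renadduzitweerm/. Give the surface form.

renadduzitweer

/m/ is the second consonant of a word-final cluster /rm/, so it deletes.
The other instances of /r/, /n/, /d/, /z/, /t/, /w/ do not occur in the required environment and remain unchanged.
Surface form: [renadduzitweer].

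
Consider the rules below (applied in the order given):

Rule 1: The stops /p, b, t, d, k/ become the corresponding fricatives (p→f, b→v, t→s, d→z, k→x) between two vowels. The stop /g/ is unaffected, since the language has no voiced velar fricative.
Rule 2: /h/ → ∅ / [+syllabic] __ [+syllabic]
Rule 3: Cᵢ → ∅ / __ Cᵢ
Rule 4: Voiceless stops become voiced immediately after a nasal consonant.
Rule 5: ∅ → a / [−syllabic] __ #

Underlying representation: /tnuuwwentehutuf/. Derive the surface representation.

Rule 1 (intervocalic spirantization): /t/ is a stop between vowels /u/ and /u/, so it spirantizes to the fricative [s]. /tnuuwwentehutuf/ → tnuuwwentehusuf.
Rule 2 (intervocalic h-deletion): /h/ occurs between vowels /e/ and /u/, so it deletes. /tnuuwwentehusuf/ → tnuuwwenteusuf.
Rule 3 (degemination): /ww/ is a geminate; the first /w/ deletes. /tnuuwwenteusuf/ → tnuuwenteusuf.
Rule 4 (post-nasal voicing): /t/ is a voiceless stop immediately after the nasal /n/, so it voices to [d]. /tnuuwenteusuf/ → tnuuwendeusuf.
Rule 5 (final a-epenthesis): the form ends in the consonant /f/, so [a] is inserted word-finally. /tnuuwendeusuf/ → tnuuwendeusufa.

tnuuwendeusufa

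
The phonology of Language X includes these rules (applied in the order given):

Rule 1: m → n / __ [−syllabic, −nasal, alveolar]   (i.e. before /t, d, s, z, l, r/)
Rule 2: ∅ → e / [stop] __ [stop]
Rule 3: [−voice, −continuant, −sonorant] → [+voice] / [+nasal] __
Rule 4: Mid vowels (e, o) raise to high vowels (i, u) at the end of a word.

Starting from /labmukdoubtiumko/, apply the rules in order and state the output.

labmukedoubetiumgu

Rule 1 (nasal place assimilation): no segment meets the environment; /labmukdoubtiumko/ is unchanged.
Rule 2 (stop-cluster e-epenthesis): /k/ and /d/ form a stop–stop cluster, so [e] is inserted between them. /b/ and /t/ form a stop–stop cluster, so [e] is inserted between them. /labmukdoubtiumko/ → labmukedoubetiumko.
Rule 3 (post-nasal voicing): /k/ is a voiceless stop immediately after the nasal /m/, so it voices to [g]. /labmukedoubetiumko/ → labmukedoubetiumgo.
Rule 4 (final vowel raising): /o/ is a mid vowel in word-final position, so it raises to [u]. /labmukedoubetiumgo/ → labmukedoubetiumgu.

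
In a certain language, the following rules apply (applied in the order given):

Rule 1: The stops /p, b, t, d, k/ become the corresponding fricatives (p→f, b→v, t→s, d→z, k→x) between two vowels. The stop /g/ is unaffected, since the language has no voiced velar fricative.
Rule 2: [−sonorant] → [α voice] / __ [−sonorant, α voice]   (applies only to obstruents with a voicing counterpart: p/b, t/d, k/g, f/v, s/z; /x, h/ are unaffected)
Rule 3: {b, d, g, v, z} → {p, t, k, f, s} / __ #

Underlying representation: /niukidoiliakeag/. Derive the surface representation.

Rule 1 (intervocalic spirantization): /k/ is a stop between vowels /u/ and /i/, so it spirantizes to the fricative [x]. /d/ is a stop between vowels /i/ and /o/, so it spirantizes to the fricative [z]. /k/ is a stop between vowels /a/ and /e/, so it spirantizes to the fricative [x]. /niukidoiliakeag/ → niuxizoiliaxeag.
Rule 2 (regressive voicing assimilation): no segment meets the environment; /niuxizoiliaxeag/ is unchanged.
Rule 3 (final devoicing): /g/ is a voiced obstruent in word-final position, so it devoices to [k]. /niuxizoiliaxeag/ → niuxizoiliaxeak.

niuxizoiliaxeak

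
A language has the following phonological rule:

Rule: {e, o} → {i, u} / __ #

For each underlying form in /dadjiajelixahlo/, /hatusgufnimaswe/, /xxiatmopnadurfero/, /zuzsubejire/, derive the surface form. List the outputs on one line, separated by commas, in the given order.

dadjiajelixahlu, hatusgufnimaswi, xxiatmopnadurferu, zuzsubejiri

/dadjiajelixahlo/: /o/ is a mid vowel in word-final position, so it raises to [u]. → [dadjiajelixahlu].
/hatusgufnimaswe/: /e/ is a mid vowel in word-final position, so it raises to [i]. → [hatusgufnimaswi].
/xxiatmopnadurfero/: /o/ is a mid vowel in word-final position, so it raises to [u]. → [xxiatmopnadurferu].
/zuzsubejire/: /e/ is a mid vowel in word-final position, so it raises to [i]. → [zuzsubejiri].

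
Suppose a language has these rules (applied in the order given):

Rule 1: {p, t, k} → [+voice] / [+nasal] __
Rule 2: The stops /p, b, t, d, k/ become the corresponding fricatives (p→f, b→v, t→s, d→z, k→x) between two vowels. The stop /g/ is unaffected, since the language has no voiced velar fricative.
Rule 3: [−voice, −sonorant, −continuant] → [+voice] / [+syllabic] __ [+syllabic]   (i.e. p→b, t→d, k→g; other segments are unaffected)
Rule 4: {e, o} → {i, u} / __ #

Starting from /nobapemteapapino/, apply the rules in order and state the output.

Rule 1 (post-nasal voicing): /t/ is a voiceless stop immediately after the nasal /m/, so it voices to [d]. /nobapemteapapino/ → nobapemdeapapino.
Rule 2 (intervocalic spirantization): /b/ is a stop between vowels /o/ and /a/, so it spirantizes to the fricative [v]. /p/ is a stop between vowels /a/ and /e/, so it spirantizes to the fricative [f]. /p/ is a stop between vowels /a/ and /a/, so it spirantizes to the fricative [f]. /p/ is a stop between vowels /a/ and /i/, so it spirantizes to the fricative [f]. /nobapemdeapapino/ → novafemdeafafino.
Rule 3 (intervocalic voicing): no segment meets the environment; /novafemdeafafino/ is unchanged.
Rule 4 (final vowel raising): /o/ is a mid vowel in word-final position, so it raises to [u]. /novafemdeafafino/ → novafemdeafafinu.

novafemdeafafinu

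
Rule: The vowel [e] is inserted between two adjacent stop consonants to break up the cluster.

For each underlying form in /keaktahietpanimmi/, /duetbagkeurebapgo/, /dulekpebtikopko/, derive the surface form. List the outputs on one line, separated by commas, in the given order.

/keaktahietpanimmi/: /k/ and /t/ form a stop–stop cluster, so [e] is inserted between them. /t/ and /p/ form a stop–stop cluster, so [e] is inserted between them. → [keaketahietepanimmi].
/duetbagkeurebapgo/: /t/ and /b/ form a stop–stop cluster, so [e] is inserted between them. /g/ and /k/ form a stop–stop cluster, so [e] is inserted between them. /p/ and /g/ form a stop–stop cluster, so [e] is inserted between them. → [duetebagekeurebapego].
/dulekpebtikopko/: /k/ and /p/ form a stop–stop cluster, so [e] is inserted between them. /b/ and /t/ form a stop–stop cluster, so [e] is inserted between them. /p/ and /k/ form a stop–stop cluster, so [e] is inserted between them. → [dulekepebetikopeko].

keaketahietepanimmi, duetebagekeurebapego, dulekepebetikopeko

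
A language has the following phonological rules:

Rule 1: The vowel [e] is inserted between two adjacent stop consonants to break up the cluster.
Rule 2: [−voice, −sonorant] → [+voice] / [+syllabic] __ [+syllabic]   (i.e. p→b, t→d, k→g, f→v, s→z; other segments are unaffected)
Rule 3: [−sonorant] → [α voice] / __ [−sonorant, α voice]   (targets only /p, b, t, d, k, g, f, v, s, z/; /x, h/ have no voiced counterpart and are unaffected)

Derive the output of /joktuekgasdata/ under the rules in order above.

jogeduegegazdada

Rule 1 (stop-cluster e-epenthesis): /k/ and /t/ form a stop–stop cluster, so [e] is inserted between them. /k/ and /g/ form a stop–stop cluster, so [e] is inserted between them. /joktuekgasdata/ → joketuekegasdata.
Rule 2 (intervocalic voicing): /k/ is a voiceless obstruent between vowels /o/ and /e/, so it voices to [g]. /t/ is a voiceless obstruent between vowels /e/ and /u/, so it voices to [d]. /k/ is a voiceless obstruent between vowels /e/ and /e/, so it voices to [g]. /t/ is a voiceless obstruent between vowels /a/ and /a/, so it voices to [d]. /joketuekegasdata/ → jogeduegegasdada.
Rule 3 (regressive voicing assimilation): /s/ precedes the voiced obstruent /d/, so it voices to [z] by assimilation. /jogeduegegasdada/ → jogeduegegazdada.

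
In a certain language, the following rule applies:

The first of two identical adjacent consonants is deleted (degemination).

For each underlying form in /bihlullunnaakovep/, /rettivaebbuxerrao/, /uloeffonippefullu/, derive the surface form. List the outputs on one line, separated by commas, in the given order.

/bihlullunnaakovep/: /ll/ is a geminate; the first /l/ deletes. /nn/ is a geminate; the first /n/ deletes. → [bihlulunaakovep].
/rettivaebbuxerrao/: /tt/ is a geminate; the first /t/ deletes. /bb/ is a geminate; the first /b/ deletes. /rr/ is a geminate; the first /r/ deletes. → [retivaebuxerao].
/uloeffonippefullu/: /ff/ is a geminate; the first /f/ deletes. /pp/ is a geminate; the first /p/ deletes. /ll/ is a geminate; the first /l/ deletes. → [uloefonipefulu].

bihlulunaakovep, retivaebuxerao, uloefonipefulu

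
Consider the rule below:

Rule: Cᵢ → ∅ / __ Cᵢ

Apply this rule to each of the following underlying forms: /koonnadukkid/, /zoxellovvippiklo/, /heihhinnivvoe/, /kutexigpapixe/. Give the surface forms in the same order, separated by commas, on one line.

/koonnadukkid/: /nn/ is a geminate; the first /n/ deletes. /kk/ is a geminate; the first /k/ deletes. → [koonadukid].
/zoxellovvippiklo/: /ll/ is a geminate; the first /l/ deletes. /vv/ is a geminate; the first /v/ deletes. /pp/ is a geminate; the first /p/ deletes. → [zoxelovipiklo].
/heihhinnivvoe/: /hh/ is a geminate; the first /h/ deletes. /nn/ is a geminate; the first /n/ deletes. /vv/ is a geminate; the first /v/ deletes. → [heihinivoe].
/kutexigpapixe/: the rule's environment is not met; surfaces unchanged as [kutexigpapixe].

koonadukid, zoxelovipiklo, heihinivoe, kutexigpapixe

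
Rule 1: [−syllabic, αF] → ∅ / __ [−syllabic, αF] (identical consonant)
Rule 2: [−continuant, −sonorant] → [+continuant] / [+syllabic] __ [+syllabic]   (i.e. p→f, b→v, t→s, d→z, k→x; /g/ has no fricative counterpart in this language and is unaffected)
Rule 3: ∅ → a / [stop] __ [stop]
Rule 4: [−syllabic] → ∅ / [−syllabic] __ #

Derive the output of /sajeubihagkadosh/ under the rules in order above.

Rule 1 (degemination): no segment meets the environment; /sajeubihagkadosh/ is unchanged.
Rule 2 (intervocalic spirantization): /b/ is a stop between vowels /u/ and /i/, so it spirantizes to the fricative [v]. /d/ is a stop between vowels /a/ and /o/, so it spirantizes to the fricative [z]. /sajeubihagkadosh/ → sajeuvihagkazosh.
Rule 3 (stop-cluster a-epenthesis): /g/ and /k/ form a stop–stop cluster, so [a] is inserted between them. /sajeuvihagkazosh/ → sajeuvihagakazosh.
Rule 4 (final cluster simplification): /h/ is the second consonant of a word-final cluster /sh/, so it deletes. /sajeuvihagakazosh/ → sajeuvihagakazos.

sajeuvihagakazos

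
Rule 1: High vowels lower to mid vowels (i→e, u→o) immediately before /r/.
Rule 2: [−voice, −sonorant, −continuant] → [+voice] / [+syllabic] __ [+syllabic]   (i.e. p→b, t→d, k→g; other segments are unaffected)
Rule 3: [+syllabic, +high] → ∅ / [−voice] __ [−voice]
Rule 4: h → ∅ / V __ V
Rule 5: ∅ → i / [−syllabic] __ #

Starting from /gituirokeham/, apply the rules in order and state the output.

Rule 1 (pre-rhotic lowering): /i/ is a high vowel immediately before /r/, so it lowers to [e]. /gituirokeham/ → gituerokeham.
Rule 2 (intervocalic voicing): /t/ is a voiceless stop between vowels /i/ and /u/, so it voices to [d]. /k/ is a voiceless stop between vowels /o/ and /e/, so it voices to [g]. /gituerokeham/ → giduerogeham.
Rule 3 (high vowel syncope): no segment meets the environment; /giduerogeham/ is unchanged.
Rule 4 (intervocalic h-deletion): /h/ occurs between vowels /e/ and /a/, so it deletes. /giduerogeham/ → giduerogeam.
Rule 5 (final i-epenthesis): the form ends in the consonant /m/, so [i] is inserted word-finally. /giduerogeam/ → giduerogeami.

giduerogeami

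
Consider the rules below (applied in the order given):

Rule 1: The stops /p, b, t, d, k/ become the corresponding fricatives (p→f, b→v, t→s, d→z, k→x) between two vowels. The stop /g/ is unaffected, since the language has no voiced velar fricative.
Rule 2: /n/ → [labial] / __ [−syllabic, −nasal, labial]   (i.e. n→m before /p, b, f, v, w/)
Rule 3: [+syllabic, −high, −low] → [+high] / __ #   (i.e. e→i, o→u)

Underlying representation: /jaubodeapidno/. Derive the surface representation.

Rule 1 (intervocalic spirantization): /b/ is a stop between vowels /u/ and /o/, so it spirantizes to the fricative [v]. /d/ is a stop between vowels /o/ and /e/, so it spirantizes to the fricative [z]. /p/ is a stop between vowels /a/ and /i/, so it spirantizes to the fricative [f]. /jaubodeapidno/ → jauvozeafidno.
Rule 2 (nasal place assimilation): no segment meets the environment; /jauvozeafidno/ is unchanged.
Rule 3 (final vowel raising): /o/ is a mid vowel in word-final position, so it raises to [u]. /jauvozeafidno/ → jauvozeafidnu.

jauvozeafidnu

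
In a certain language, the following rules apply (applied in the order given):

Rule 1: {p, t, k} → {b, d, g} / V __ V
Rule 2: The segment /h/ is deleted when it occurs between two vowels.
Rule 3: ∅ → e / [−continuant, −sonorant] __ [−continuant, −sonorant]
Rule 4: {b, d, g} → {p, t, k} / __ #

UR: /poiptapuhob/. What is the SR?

poipetabuop

Rule 1 (intervocalic voicing): /p/ is a voiceless stop between vowels /a/ and /u/, so it voices to [b]. /poiptapuhob/ → poiptabuhob.
Rule 2 (intervocalic h-deletion): /h/ occurs between vowels /u/ and /o/, so it deletes. /poiptabuhob/ → poiptabuob.
Rule 3 (stop-cluster e-epenthesis): /p/ and /t/ form a stop–stop cluster, so [e] is inserted between them. /poiptabuob/ → poipetabuob.
Rule 4 (final devoicing): /b/ is a voiced stop in word-final position, so it devoices to [p]. /poipetabuob/ → poipetabuop.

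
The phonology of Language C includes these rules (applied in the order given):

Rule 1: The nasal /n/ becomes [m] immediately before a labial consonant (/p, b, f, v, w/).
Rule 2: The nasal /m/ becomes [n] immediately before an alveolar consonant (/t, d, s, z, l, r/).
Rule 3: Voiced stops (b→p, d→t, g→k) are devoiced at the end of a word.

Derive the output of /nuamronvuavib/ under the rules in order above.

Rule 1 (nasal place assimilation): /n/ precedes the labial consonant /v/, so it assimilates in place to [m]. /nuamronvuavib/ → nuamromvuavib.
Rule 2 (nasal place assimilation): /m/ precedes the alveolar consonant /r/, so it assimilates in place to [n]. /nuamromvuavib/ → nuanromvuavib.
Rule 3 (final devoicing): /b/ is a voiced stop in word-final position, so it devoices to [p]. /nuanromvuavib/ → nuanromvuavip.

nuanromvuavip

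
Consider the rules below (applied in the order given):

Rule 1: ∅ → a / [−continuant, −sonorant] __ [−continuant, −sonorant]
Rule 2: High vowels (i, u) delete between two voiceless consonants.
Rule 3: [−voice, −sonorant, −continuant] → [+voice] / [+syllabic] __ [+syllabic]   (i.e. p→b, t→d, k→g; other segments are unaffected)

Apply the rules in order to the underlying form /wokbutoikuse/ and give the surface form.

wogabudoikse

Rule 1 (stop-cluster a-epenthesis): /k/ and /b/ form a stop–stop cluster, so [a] is inserted between them. /wokbutoikuse/ → wokabutoikuse.
Rule 2 (high vowel syncope): /u/ is a high vowel flanked by voiceless consonants /k/ and /s/, so it deletes. /wokabutoikuse/ → wokabutoikse.
Rule 3 (intervocalic voicing): /k/ is a voiceless stop between vowels /o/ and /a/, so it voices to [g]. /t/ is a voiceless stop between vowels /u/ and /o/, so it voices to [d]. /wokabutoikse/ → wogabudoikse.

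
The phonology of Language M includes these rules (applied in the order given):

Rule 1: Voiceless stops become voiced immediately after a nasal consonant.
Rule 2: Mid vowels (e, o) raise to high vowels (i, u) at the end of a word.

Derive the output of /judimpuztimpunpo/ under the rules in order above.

judimbuztimbunbu

Rule 1 (post-nasal voicing): /p/ is a voiceless stop immediately after the nasal /m/, so it voices to [b]. /p/ is a voiceless stop immediately after the nasal /m/, so it voices to [b]. /p/ is a voiceless stop immediately after the nasal /n/, so it voices to [b]. /judimpuztimpunpo/ → judimbuztimbunbo.
Rule 2 (final vowel raising): /o/ is a mid vowel in word-final position, so it raises to [u]. /judimbuztimbunbo/ → judimbuztimbunbu.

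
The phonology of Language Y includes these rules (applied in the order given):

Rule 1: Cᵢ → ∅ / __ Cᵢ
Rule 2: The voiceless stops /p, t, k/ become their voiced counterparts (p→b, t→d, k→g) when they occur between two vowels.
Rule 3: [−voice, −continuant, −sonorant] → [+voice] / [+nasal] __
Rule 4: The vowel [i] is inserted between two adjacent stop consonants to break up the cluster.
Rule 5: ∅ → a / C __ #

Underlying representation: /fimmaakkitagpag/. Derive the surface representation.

fimaagidagipaga

Rule 1 (degemination): /mm/ is a geminate; the first /m/ deletes. /kk/ is a geminate; the first /k/ deletes. /fimmaakkitagpag/ → fimaakitagpag.
Rule 2 (intervocalic voicing): /k/ is a voiceless stop between vowels /a/ and /i/, so it voices to [g]. /t/ is a voiceless stop between vowels /i/ and /a/, so it voices to [d]. /fimaakitagpag/ → fimaagidagpag.
Rule 3 (post-nasal voicing): no segment meets the environment; /fimaagidagpag/ is unchanged.
Rule 4 (stop-cluster i-epenthesis): /g/ and /p/ form a stop–stop cluster, so [i] is inserted between them. /fimaagidagpag/ → fimaagidagipag.
Rule 5 (final a-epenthesis): the form ends in the consonant /g/, so [a] is inserted word-finally. /fimaagidagipag/ → fimaagidagipaga.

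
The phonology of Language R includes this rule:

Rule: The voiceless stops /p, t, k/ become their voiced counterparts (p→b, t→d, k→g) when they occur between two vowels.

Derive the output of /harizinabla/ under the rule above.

harizinabla

No segment of /harizinabla/ meets the structural description of the rule, so the form surfaces unchanged.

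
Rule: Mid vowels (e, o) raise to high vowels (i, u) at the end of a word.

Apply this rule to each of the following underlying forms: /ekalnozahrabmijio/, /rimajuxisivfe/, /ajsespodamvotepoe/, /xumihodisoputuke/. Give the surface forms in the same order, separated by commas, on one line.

ekalnozahrabmijiu, rimajuxisivfi, ajsespodamvotepoi, xumihodisoputuki

/ekalnozahrabmijio/: /o/ is a mid vowel in word-final position, so it raises to [u]. → [ekalnozahrabmijiu].
/rimajuxisivfe/: /e/ is a mid vowel in word-final position, so it raises to [i]. → [rimajuxisivfi].
/ajsespodamvotepoe/: /e/ is a mid vowel in word-final position, so it raises to [i]. → [ajsespodamvotepoi].
/xumihodisoputuke/: /e/ is a mid vowel in word-final position, so it raises to [i]. → [xumihodisoputuki].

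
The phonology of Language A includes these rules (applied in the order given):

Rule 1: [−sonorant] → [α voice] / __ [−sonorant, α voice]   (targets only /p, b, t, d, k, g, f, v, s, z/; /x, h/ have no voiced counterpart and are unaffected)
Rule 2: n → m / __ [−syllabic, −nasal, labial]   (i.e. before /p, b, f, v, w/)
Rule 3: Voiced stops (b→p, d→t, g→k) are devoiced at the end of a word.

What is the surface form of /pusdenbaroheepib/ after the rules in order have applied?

Rule 1 (regressive voicing assimilation): /s/ precedes the voiced obstruent /d/, so it voices to [z] by assimilation. /pusdenbaroheepib/ → puzdenbaroheepib.
Rule 2 (nasal place assimilation): /n/ precedes the labial consonant /b/, so it assimilates in place to [m]. /puzdenbaroheepib/ → puzdembaroheepib.
Rule 3 (final devoicing): /b/ is a voiced stop in word-final position, so it devoices to [p]. /puzdembaroheepib/ → puzdembaroheepip.

puzdembaroheepip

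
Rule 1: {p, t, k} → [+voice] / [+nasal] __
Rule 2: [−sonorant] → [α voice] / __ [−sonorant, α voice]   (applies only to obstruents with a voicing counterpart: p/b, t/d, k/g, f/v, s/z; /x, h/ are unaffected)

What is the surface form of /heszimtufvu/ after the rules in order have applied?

hezzimduvvu

Rule 1 (post-nasal voicing): /t/ is a voiceless stop immediately after the nasal /m/, so it voices to [d]. /heszimtufvu/ → heszimdufvu.
Rule 2 (regressive voicing assimilation): /s/ precedes the voiced obstruent /z/, so it voices to [z] by assimilation. /f/ precedes the voiced obstruent /v/, so it voices to [v] by assimilation. /heszimdufvu/ → hezzimduvvu.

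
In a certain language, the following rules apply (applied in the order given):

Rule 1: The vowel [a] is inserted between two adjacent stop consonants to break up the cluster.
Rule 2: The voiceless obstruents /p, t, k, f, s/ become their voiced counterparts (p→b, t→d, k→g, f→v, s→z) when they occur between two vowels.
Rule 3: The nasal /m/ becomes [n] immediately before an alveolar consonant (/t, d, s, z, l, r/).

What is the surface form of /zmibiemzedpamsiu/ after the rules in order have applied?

zmibienzedabansiu

Rule 1 (stop-cluster a-epenthesis): /d/ and /p/ form a stop–stop cluster, so [a] is inserted between them. /zmibiemzedpamsiu/ → zmibiemzedapamsiu.
Rule 2 (intervocalic voicing): /p/ is a voiceless obstruent between vowels /a/ and /a/, so it voices to [b]. /zmibiemzedapamsiu/ → zmibiemzedabamsiu.
Rule 3 (nasal place assimilation): /m/ precedes the alveolar consonant /z/, so it assimilates in place to [n]. /m/ precedes the alveolar consonant /s/, so it assimilates in place to [n]. /zmibiemzedabamsiu/ → zmibienzedabansiu.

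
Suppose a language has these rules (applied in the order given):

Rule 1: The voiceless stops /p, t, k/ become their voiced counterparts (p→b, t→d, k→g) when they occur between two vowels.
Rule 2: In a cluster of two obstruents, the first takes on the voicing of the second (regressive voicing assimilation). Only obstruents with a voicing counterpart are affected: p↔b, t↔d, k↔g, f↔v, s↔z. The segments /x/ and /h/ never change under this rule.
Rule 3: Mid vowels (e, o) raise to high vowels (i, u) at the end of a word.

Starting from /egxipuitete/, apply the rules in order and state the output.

Rule 1 (intervocalic voicing): /p/ is a voiceless stop between vowels /i/ and /u/, so it voices to [b]. /t/ is a voiceless stop between vowels /i/ and /e/, so it voices to [d]. /t/ is a voiceless stop between vowels /e/ and /e/, so it voices to [d]. /egxipuitete/ → egxibuidede.
Rule 2 (regressive voicing assimilation): /g/ precedes the voiceless obstruent /x/, so it devoices to [k] by assimilation. /egxibuidede/ → ekxibuidede.
Rule 3 (final vowel raising): /e/ is a mid vowel in word-final position, so it raises to [i]. /ekxibuidede/ → ekxibuidedi.

ekxibuidedi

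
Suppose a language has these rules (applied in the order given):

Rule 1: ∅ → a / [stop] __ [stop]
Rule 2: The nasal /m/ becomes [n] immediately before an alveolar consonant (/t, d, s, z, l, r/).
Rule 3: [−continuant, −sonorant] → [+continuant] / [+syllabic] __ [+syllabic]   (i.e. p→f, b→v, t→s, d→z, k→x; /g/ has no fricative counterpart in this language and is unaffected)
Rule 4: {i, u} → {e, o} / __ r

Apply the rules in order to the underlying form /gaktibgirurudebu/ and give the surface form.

Rule 1 (stop-cluster a-epenthesis): /k/ and /t/ form a stop–stop cluster, so [a] is inserted between them. /b/ and /g/ form a stop–stop cluster, so [a] is inserted between them. /gaktibgirurudebu/ → gakatibagirurudebu.
Rule 2 (nasal place assimilation): no segment meets the environment; /gakatibagirurudebu/ is unchanged.
Rule 3 (intervocalic spirantization): /k/ is a stop between vowels /a/ and /a/, so it spirantizes to the fricative [x]. /t/ is a stop between vowels /a/ and /i/, so it spirantizes to the fricative [s]. /b/ is a stop between vowels /i/ and /a/, so it spirantizes to the fricative [v]. /d/ is a stop between vowels /u/ and /e/, so it spirantizes to the fricative [z]. /b/ is a stop between vowels /e/ and /u/, so it spirantizes to the fricative [v]. /gakatibagirurudebu/ → gaxasivagiruruzevu.
Rule 4 (pre-rhotic lowering): /i/ is a high vowel immediately before /r/, so it lowers to [e]. /u/ is a high vowel immediately before /r/, so it lowers to [o]. /gaxasivagiruruzevu/ → gaxasivageroruzevu.

gaxasivageroruzevu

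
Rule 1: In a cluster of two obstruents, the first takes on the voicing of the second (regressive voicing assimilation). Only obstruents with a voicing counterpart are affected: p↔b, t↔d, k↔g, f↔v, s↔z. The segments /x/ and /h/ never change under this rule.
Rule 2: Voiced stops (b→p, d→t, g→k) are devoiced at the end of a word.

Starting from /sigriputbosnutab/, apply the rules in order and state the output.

Rule 1 (regressive voicing assimilation): /t/ precedes the voiced obstruent /b/, so it voices to [d] by assimilation. /sigriputbosnutab/ → sigripudbosnutab.
Rule 2 (final devoicing): /b/ is a voiced stop in word-final position, so it devoices to [p]. /sigripudbosnutab/ → sigripudbosnutap.

sigripudbosnutap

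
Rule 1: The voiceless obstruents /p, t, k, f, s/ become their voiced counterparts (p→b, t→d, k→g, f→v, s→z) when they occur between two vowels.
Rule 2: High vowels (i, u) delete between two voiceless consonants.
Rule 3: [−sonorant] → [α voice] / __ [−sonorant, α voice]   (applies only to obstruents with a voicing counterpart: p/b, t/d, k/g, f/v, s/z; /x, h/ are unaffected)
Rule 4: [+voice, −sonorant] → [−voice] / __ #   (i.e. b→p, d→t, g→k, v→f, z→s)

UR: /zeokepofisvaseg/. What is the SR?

Rule 1 (intervocalic voicing): /k/ is a voiceless obstruent between vowels /o/ and /e/, so it voices to [g]. /p/ is a voiceless obstruent between vowels /e/ and /o/, so it voices to [b]. /f/ is a voiceless obstruent between vowels /o/ and /i/, so it voices to [v]. /s/ is a voiceless obstruent between vowels /a/ and /e/, so it voices to [z]. /zeokepofisvaseg/ → zeogebovisvazeg.
Rule 2 (high vowel syncope): no segment meets the environment; /zeogebovisvazeg/ is unchanged.
Rule 3 (regressive voicing assimilation): /s/ precedes the voiced obstruent /v/, so it voices to [z] by assimilation. /zeogebovisvazeg/ → zeogebovizvazeg.
Rule 4 (final devoicing): /g/ is a voiced obstruent in word-final position, so it devoices to [k]. /zeogebovizvazeg/ → zeogebovizvazek.

zeogebovizvazek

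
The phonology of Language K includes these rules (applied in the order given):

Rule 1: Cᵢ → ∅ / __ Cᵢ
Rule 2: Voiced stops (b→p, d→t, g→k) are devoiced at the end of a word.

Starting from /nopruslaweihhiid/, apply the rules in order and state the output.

nopruslaweihiit

Rule 1 (degemination): /hh/ is a geminate; the first /h/ deletes. /nopruslaweihhiid/ → nopruslaweihiid.
Rule 2 (final devoicing): /d/ is a voiced stop in word-final position, so it devoices to [t]. /nopruslaweihiid/ → nopruslaweihiit.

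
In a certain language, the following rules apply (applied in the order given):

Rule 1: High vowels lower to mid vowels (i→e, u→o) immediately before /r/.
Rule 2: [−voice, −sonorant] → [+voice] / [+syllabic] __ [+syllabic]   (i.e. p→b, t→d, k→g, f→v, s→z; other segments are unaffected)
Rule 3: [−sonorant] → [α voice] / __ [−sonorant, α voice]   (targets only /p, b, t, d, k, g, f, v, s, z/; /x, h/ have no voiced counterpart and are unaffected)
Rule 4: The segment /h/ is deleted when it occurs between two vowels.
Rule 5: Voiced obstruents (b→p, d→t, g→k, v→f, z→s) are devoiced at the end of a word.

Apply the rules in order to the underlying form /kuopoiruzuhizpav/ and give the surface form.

kuoboeruzuispaf

Rule 1 (pre-rhotic lowering): /i/ is a high vowel immediately before /r/, so it lowers to [e]. /kuopoiruzuhizpav/ → kuopoeruzuhizpav.
Rule 2 (intervocalic voicing): /p/ is a voiceless obstruent between vowels /o/ and /o/, so it voices to [b]. /kuopoeruzuhizpav/ → kuoboeruzuhizpav.
Rule 3 (regressive voicing assimilation): /z/ precedes the voiceless obstruent /p/, so it devoices to [s] by assimilation. /kuoboeruzuhizpav/ → kuoboeruzuhispav.
Rule 4 (intervocalic h-deletion): /h/ occurs between vowels /u/ and /i/, so it deletes. /kuoboeruzuhispav/ → kuoboeruzuispav.
Rule 5 (final devoicing): /v/ is a voiced obstruent in word-final position, so it devoices to [f]. /kuoboeruzuispav/ → kuoboeruzuispaf.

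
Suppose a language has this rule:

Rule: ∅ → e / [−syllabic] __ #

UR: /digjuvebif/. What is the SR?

digjuvebife

the form ends in the consonant /f/, so [e] is inserted word-finally.
Surface form: [digjuvebife].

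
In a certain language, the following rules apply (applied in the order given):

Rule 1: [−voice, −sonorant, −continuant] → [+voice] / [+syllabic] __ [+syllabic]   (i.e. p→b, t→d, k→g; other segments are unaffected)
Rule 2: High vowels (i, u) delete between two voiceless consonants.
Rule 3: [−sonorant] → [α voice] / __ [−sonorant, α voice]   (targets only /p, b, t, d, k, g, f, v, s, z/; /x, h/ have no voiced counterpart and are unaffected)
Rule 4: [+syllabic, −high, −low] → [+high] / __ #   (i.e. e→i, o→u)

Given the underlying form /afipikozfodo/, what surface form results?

afibigosfodu

Rule 1 (intervocalic voicing): /p/ is a voiceless stop between vowels /i/ and /i/, so it voices to [b]. /k/ is a voiceless stop between vowels /i/ and /o/, so it voices to [g]. /afipikozfodo/ → afibigozfodo.
Rule 2 (high vowel syncope): no segment meets the environment; /afibigozfodo/ is unchanged.
Rule 3 (regressive voicing assimilation): /z/ precedes the voiceless obstruent /f/, so it devoices to [s] by assimilation. /afibigozfodo/ → afibigosfodo.
Rule 4 (final vowel raising): /o/ is a mid vowel in word-final position, so it raises to [u]. /afibigosfodo/ → afibigosfodu.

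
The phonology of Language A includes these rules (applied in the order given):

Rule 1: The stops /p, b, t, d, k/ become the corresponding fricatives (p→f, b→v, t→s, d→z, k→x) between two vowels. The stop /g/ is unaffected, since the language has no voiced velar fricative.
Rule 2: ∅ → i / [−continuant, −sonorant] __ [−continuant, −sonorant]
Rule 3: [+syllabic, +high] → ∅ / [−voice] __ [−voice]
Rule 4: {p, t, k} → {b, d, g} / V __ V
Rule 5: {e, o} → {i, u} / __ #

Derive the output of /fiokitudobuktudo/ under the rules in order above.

fioxsuzovuktuzu

Rule 1 (intervocalic spirantization): /k/ is a stop between vowels /o/ and /i/, so it spirantizes to the fricative [x]. /t/ is a stop between vowels /i/ and /u/, so it spirantizes to the fricative [s]. /d/ is a stop between vowels /u/ and /o/, so it spirantizes to the fricative [z]. /b/ is a stop between vowels /o/ and /u/, so it spirantizes to the fricative [v]. /d/ is a stop between vowels /u/ and /o/, so it spirantizes to the fricative [z]. /fiokitudobuktudo/ → fioxisuzovuktuzo.
Rule 2 (stop-cluster i-epenthesis): /k/ and /t/ form a stop–stop cluster, so [i] is inserted between them. /fioxisuzovuktuzo/ → fioxisuzovukituzo.
Rule 3 (high vowel syncope): /i/ is a high vowel flanked by voiceless consonants /x/ and /s/, so it deletes. /i/ is a high vowel flanked by voiceless consonants /k/ and /t/, so it deletes. /fioxisuzovukituzo/ → fioxsuzovuktuzo.
Rule 4 (intervocalic voicing): no segment meets the environment; /fioxsuzovuktuzo/ is unchanged.
Rule 5 (final vowel raising): /o/ is a mid vowel in word-final position, so it raises to [u]. /fioxsuzovuktuzo/ → fioxsuzovuktuzu.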